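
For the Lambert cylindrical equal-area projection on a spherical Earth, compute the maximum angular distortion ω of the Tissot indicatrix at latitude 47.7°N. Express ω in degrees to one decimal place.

The Lambert cylindrical equal-area projection is the cylindrical equal-area projection with its standard parallel at the equator (φ₀ = 0). For cylindrical equal-area with standard parallel φ₀, h = cos φ / cos φ₀ and k = cos φ₀ / cos φ, so h·k = 1.
At 47.7°: h = 0.6730, k = 1.486; principal scales a = 1.486, b = 0.6730.
sin(ω/2) = (a − b)/(a + b) = 0.8128/2.159 = 0.3765, so ω = 2 arcsin(0.3765) ≈ 44.2°.

44.2°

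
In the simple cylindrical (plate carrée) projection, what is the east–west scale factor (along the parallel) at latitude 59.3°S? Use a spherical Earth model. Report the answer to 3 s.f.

1.96

For the equirectangular projection with φ₀ = 0 (plate carrée), h = 1 along meridians and k = sec φ along parallels.
k = 1/cos 59.3° = 1/0.5105 = 1.959.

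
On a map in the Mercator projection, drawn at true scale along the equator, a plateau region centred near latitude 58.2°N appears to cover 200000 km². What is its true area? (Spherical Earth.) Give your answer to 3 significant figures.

Mercator is conformal, so the point scale is isotropic: h = k = sec φ = 1/cos φ.
Areal scale = k² = sec²φ = 1/cos²(58.2°) = 1/0.5270² = 3.601.
True area = apparent / (areal scale) = 200000 / 3.601 ≈ 55500 km².

55500 km²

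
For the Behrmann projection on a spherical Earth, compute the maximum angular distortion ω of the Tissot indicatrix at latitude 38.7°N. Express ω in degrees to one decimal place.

11.9°

Behrmann is a cylindrical equal-area projection with standard parallels at ±30°. Cylindrical equal-area (φ₀ = 30°): h = cos φ / cos 30° along meridians, k = cos 30° / cos φ along parallels; h·k = 1.
At 38.7°: h = 0.9012, k = 1.110; principal scales a = 1.110, b = 0.9012.
sin(ω/2) = (a − b)/(a + b) = 0.2085/2.011 = 0.1037, so ω = 2 arcsin(0.1037) ≈ 11.9°.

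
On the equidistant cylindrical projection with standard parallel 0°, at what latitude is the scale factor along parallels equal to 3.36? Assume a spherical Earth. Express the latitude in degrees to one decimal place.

Plate carrée: h = 1, k = sec φ along parallels.
sec φ = 3.36  ⇒  cos φ = 0.2976  ⇒  φ ≈ 72.7°.

72.7°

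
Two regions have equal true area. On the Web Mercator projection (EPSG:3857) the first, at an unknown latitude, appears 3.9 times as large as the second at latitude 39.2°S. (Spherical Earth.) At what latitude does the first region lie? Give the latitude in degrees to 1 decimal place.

For equal true areas on Mercator, apparent areas scale as sec²φ, so the ratio is cos²φ₂ / cos²φ₁.
cos²φ₂ / cos²φ₁ = 3.9  ⇒  cos φ₁ = cos 39.2° / √3.9 = 0.7749/1.975 = 0.3924.
φ₁ = arccos(0.3924) ≈ 66.9°.

66.9°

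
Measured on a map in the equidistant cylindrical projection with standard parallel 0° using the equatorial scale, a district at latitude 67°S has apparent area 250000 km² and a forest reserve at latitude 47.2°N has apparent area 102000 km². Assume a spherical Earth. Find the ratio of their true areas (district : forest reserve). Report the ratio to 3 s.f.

1.41

Plate carrée has h = 1 and k = sec φ, giving areal scale sec φ; true area = (apparent area) · cos φ.
True area of district: 250000 × cos(67°) = 250000 × 0.3907 = 97680 km².
True area of forest reserve: 102000 × cos(47.2°) = 102000 × 0.6794 = 69300 km².
Ratio = 97680 / 69300 ≈ 1.41.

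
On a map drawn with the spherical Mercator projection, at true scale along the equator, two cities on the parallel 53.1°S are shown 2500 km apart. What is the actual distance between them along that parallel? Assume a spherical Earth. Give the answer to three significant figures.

The Mercator projection is conformal; its linear scale factor is the same in every direction and equals sec φ = 1/cos φ.
Along the parallel at 53.1°, map distances are exaggerated by k = sec 53.1° = 1.666.
True distance = 2500 / 1.666 = 2500 × cos 53.1° ≈ 1500 km.

1500 km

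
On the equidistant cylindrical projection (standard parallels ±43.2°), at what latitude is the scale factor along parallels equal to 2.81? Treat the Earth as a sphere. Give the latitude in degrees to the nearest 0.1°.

75.0°

The equidistant cylindrical projection with φ₀ = 43.2° has h = 1 (meridians true) and k = cos φ₀ / cos φ along parallels.
k = cos φ₀ / cos φ = 2.81  ⇒  cos φ = cos 43.2° / 2.81 = 0.2594.
φ = arccos(0.2594) ≈ 75.0°.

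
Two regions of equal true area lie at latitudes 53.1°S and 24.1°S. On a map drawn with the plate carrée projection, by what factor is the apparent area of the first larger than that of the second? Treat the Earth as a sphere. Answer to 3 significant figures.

In the plate carrée (x = Rλ, y = Rφ), meridians are true-scale (h = 1) and parallels are stretched by k = sec φ.
Areal scale at 53.1°: h·k = 1.000 × 1.666 = 1.666.
Areal scale at 24.1°: h·k = 1.000 × 1.095 = 1.095.
Ratio = 1.666/1.095 ≈ 1.52.

1.52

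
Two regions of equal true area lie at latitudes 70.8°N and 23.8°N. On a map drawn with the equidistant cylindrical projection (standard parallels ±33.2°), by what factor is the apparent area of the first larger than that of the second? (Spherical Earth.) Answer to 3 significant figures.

The equidistant cylindrical projection with φ₀ = 33.2° has h = 1 (meridians true) and k = cos φ₀ / cos φ along parallels.
Areal scale at 70.8°: h·k = 1.000 × 2.544 = 2.544.
Areal scale at 23.8°: h·k = 1.000 × 0.9145 = 0.9145.
Ratio = 2.544/0.9145 ≈ 2.78.

2.78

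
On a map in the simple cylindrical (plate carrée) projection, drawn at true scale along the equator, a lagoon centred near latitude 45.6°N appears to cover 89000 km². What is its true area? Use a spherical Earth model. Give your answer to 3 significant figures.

For the equirectangular projection with φ₀ = 0 (plate carrée), h = 1 along meridians and k = sec φ along parallels.
Areal scale = h·k = 1 × sec φ; at 45.6°, h = 1.000, k = 1.429, so h·k = 1.429.
True area = apparent / (areal scale) = 89000 / 1.429 ≈ 62300 km².

62300 km²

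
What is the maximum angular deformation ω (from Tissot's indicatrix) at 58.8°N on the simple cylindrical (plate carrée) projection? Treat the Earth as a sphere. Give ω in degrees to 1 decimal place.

Plate carrée maps x = Rλ, y = Rφ. The meridian scale is h = 1 and the parallel scale is k = 1/cos φ = sec φ.
At 58.8°: h = 1.000, k = 1.930; principal scales a = 1.930, b = 1.000.
sin(ω/2) = (a − b)/(a + b) = 0.9304/2.930 = 0.3175, so ω = 2 arcsin(0.3175) ≈ 37.0°.

37.0°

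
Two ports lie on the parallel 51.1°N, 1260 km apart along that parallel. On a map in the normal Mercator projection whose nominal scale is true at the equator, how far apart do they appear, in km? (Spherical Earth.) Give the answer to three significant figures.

2010 km

The Mercator projection is conformal; its linear scale factor is the same in every direction and equals sec φ = 1/cos φ.
Along the parallel, k = sec 51.1° = 1/0.6280 = 1.592.
Map distance = 1260 × 1.592 ≈ 2010 km.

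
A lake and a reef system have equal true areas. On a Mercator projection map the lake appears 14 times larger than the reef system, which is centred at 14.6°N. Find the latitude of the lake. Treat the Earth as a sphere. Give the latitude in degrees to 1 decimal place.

On Mercator, (apparent₁)/(apparent₂) = sec²φ₁ / sec²φ₂ when true areas are equal.
cos²φ₂ / cos²φ₁ = 14  ⇒  cos φ₁ = cos 14.6° / √14 = 0.9677/3.742 = 0.2586.
φ₁ = arccos(0.2586) ≈ 75.0°.

75.0°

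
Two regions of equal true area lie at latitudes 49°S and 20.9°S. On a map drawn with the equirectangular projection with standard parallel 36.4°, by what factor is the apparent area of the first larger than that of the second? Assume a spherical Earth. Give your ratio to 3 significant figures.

In the equirectangular projection with standard parallel φ₀ = 36.4° (x = Rλ cos φ₀, y = Rφ), meridians are true-scale (h = 1) and the parallel scale is k = cos φ₀ / cos φ.
Areal scale at 49°: h·k = 1.000 × 1.227 = 1.227.
Areal scale at 20.9°: h·k = 1.000 × 0.8616 = 0.8616.
Ratio = 1.227/0.8616 ≈ 1.42.

1.42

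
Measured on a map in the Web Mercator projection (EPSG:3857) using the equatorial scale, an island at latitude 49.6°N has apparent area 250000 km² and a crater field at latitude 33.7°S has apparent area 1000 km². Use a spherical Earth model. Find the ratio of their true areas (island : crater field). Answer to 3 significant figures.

152

Mercator's areal exaggeration is sec²φ; hence true area = (apparent area) · cos²φ.
True area of island: 250000 × cos²(49.6°) = 250000 × 0.4201 = 105000 km².
True area of crater field: 1000 × cos²(33.7°) = 1000 × 0.6921 = 692.1 km².
Ratio = 105000 / 692.1 ≈ 152.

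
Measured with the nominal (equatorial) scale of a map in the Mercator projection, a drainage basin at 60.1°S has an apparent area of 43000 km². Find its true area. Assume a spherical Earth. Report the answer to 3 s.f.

Mercator is conformal, so the point scale is isotropic: h = k = sec φ = 1/cos φ.
Areal scale = k² = sec²φ = 1/cos²(60.1°) = 1/0.4985² = 4.024.
True area = apparent / (areal scale) = 43000 / 4.024 ≈ 10700 km².

10700 km²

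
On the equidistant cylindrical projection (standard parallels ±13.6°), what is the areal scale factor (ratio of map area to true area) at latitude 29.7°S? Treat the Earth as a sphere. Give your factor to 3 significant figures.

1.12

The equidistant cylindrical projection with φ₀ = 13.6° has h = 1 (meridians true) and k = cos φ₀ / cos φ along parallels.
Areal scale = h·k = 1 × cos φ₀ / cos φ; at 29.7°, h = 1.000, k = 1.119, so h·k = 1.119.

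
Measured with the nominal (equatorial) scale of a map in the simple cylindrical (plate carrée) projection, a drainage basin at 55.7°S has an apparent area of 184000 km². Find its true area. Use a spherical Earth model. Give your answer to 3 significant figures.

104000 km²

For the equirectangular projection with φ₀ = 0 (plate carrée), h = 1 along meridians and k = sec φ along parallels.
Areal scale = h·k = 1 × sec φ; at 55.7°, h = 1.000, k = 1.775, so h·k = 1.775.
True area = apparent / (areal scale) = 184000 / 1.775 ≈ 104000 km².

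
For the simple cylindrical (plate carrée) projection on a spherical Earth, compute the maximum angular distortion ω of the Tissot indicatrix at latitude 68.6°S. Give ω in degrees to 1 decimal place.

In the plate carrée (x = Rλ, y = Rφ), meridians are true-scale (h = 1) and parallels are stretched by k = sec φ.
At 68.6°: h = 1.000, k = 2.741; principal scales a = 2.741, b = 1.000.
sin(ω/2) = (a − b)/(a + b) = 1.741/3.741 = 0.4653, so ω = 2 arcsin(0.4653) ≈ 55.5°.

55.5°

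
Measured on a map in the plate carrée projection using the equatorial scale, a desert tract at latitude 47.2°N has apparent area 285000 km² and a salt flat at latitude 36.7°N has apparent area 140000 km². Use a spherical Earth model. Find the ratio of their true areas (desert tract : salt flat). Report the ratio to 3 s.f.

1.73

Plate carrée has h = 1 and k = sec φ, giving areal scale sec φ; true area = (apparent area) · cos φ.
True area of desert tract: 285000 × cos(47.2°) = 285000 × 0.6794 = 193600 km².
True area of salt flat: 140000 × cos(36.7°) = 140000 × 0.8018 = 112200 km².
Ratio = 193600 / 112200 ≈ 1.73.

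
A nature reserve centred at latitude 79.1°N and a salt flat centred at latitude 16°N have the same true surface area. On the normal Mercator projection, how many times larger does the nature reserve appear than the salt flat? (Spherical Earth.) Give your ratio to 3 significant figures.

25.8

On Mercator, area is exaggerated by sec²φ = 1/cos²φ.
At 79.1°: sec²(79.1°) = 1/0.1891² = 27.97.
At 16°: sec²(16°) = 1/0.9613² = 1.082.
Ratio = 27.97/1.082 = cos²(16°)/cos²(79.1°) ≈ 25.8.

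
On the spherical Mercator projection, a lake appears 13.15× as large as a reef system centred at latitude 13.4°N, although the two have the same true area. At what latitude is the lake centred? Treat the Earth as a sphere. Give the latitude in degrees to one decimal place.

On Mercator, (apparent₁)/(apparent₂) = sec²φ₁ / sec²φ₂ when true areas are equal.
cos²φ₂ / cos²φ₁ = 13.15  ⇒  cos φ₁ = cos 13.4° / √13.15 = 0.9728/3.626 = 0.2683.
φ₁ = arccos(0.2683) ≈ 74.4°.

74.4°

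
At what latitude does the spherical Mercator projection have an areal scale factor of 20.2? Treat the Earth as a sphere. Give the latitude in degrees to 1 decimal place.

Mercator areal scale is sec²φ.
sec²φ = 20.2  ⇒  cos²φ = 0.04950  ⇒  cos φ = 0.2225.
φ = arccos(0.2225) ≈ 77.1°.

77.1°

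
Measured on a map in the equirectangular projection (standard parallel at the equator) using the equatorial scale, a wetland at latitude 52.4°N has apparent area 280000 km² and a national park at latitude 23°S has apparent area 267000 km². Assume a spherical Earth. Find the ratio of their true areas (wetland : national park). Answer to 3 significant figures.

0.695

On the plate carrée, areal scale = h·k = 1 × sec φ, so true area = apparent × cos φ.
True area of wetland: 280000 × cos(52.4°) = 280000 × 0.6101 = 170800 km².
True area of national park: 267000 × cos(23°) = 267000 × 0.9205 = 245800 km².
Ratio = 170800 / 245800 ≈ 0.695.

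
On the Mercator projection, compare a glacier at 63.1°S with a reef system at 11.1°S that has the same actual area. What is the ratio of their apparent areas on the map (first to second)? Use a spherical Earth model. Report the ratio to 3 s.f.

Mercator areal scale is sec²φ.
At 63.1°: sec²(63.1°) = 1/0.4524² = 4.885.
At 11.1°: sec²(11.1°) = 1/0.9813² = 1.038.
Ratio = 4.885/1.038 = cos²(11.1°)/cos²(63.1°) ≈ 4.70.

4.70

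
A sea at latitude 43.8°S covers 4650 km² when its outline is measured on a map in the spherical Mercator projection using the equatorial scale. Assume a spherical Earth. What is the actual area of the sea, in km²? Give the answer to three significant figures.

Mercator is conformal, so the point scale is isotropic: h = k = sec φ = 1/cos φ.
Areal scale = k² = sec²φ = 1/cos²(43.8°) = 1/0.7218² = 1.920.
True area = apparent / (areal scale) = 4650 / 1.920 ≈ 2420 km².

2420 km²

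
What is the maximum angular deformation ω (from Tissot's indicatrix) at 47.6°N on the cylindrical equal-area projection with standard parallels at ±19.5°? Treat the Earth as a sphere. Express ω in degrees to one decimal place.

Cylindrical equal-area (φ₀ = 19.5°): h = cos φ / cos 19.5° along meridians, k = cos 19.5° / cos φ along parallels; h·k = 1.
At 47.6°: h = 0.7153, k = 1.398; principal scales a = 1.398, b = 0.7153.
sin(ω/2) = (a − b)/(a + b) = 0.6826/2.113 = 0.3230, so ω = 2 arcsin(0.3230) ≈ 37.7°.

37.7°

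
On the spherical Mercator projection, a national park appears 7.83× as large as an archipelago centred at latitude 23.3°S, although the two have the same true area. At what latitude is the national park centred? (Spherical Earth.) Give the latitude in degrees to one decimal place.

On Mercator, (apparent₁)/(apparent₂) = sec²φ₁ / sec²φ₂ when true areas are equal.
cos²φ₂ / cos²φ₁ = 7.83  ⇒  cos φ₁ = cos 23.3° / √7.83 = 0.9184/2.798 = 0.3282.
φ₁ = arccos(0.3282) ≈ 70.8°.

70.8°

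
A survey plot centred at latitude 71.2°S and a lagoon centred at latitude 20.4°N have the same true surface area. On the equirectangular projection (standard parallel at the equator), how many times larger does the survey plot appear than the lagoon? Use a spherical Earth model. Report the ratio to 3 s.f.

2.91

In the plate carrée (x = Rλ, y = Rφ), meridians are true-scale (h = 1) and parallels are stretched by k = sec φ.
Areal scale at 71.2°: h·k = 1.000 × 3.103 = 3.103.
Areal scale at 20.4°: h·k = 1.000 × 1.067 = 1.067.
Ratio = 3.103/1.067 ≈ 2.91.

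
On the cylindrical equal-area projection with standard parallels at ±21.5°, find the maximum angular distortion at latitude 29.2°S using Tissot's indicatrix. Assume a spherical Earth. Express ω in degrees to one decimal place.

7.3°

For cylindrical equal-area with standard parallel φ₀, h = cos φ / cos φ₀ and k = cos φ₀ / cos φ, so h·k = 1.
At 29.2°: h = 0.9382, k = 1.066; principal scales a = 1.066, b = 0.9382.
sin(ω/2) = (a − b)/(a + b) = 0.1277/2.004 = 0.06370, so ω = 2 arcsin(0.06370) ≈ 7.3°.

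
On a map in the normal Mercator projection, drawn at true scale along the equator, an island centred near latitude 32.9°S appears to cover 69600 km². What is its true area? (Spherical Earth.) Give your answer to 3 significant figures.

Mercator is conformal, so the point scale is isotropic: h = k = sec φ = 1/cos φ.
Areal scale = k² = sec²φ = 1/cos²(32.9°) = 1/0.8396² = 1.419.
True area = apparent / (areal scale) = 69600 / 1.419 ≈ 49100 km².

49100 km²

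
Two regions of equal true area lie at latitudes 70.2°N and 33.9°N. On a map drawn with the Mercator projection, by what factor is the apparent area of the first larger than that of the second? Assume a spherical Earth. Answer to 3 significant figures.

6.00

On Mercator, area is exaggerated by sec²φ = 1/cos²φ.
At 70.2°: sec²(70.2°) = 1/0.3387² = 8.715.
At 33.9°: sec²(33.9°) = 1/0.8300² = 1.452.
Ratio = 8.715/1.452 = cos²(33.9°)/cos²(70.2°) ≈ 6.00.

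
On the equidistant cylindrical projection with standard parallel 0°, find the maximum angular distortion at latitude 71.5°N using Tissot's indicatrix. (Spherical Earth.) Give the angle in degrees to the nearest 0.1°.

For the equirectangular projection with φ₀ = 0 (plate carrée), h = 1 along meridians and k = sec φ along parallels.
At 71.5°: h = 1.000, k = 3.152; principal scales a = 3.152, b = 1.000.
sin(ω/2) = (a − b)/(a + b) = 2.152/4.152 = 0.5183, so ω = 2 arcsin(0.5183) ≈ 62.4°.

62.4°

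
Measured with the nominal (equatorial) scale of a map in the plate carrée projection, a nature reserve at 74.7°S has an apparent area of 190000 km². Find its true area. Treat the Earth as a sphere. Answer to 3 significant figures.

Plate carrée maps x = Rλ, y = Rφ. The meridian scale is h = 1 and the parallel scale is k = 1/cos φ = sec φ.
Areal scale = h·k = 1 × sec φ; at 74.7°, h = 1.000, k = 3.790, so h·k = 3.790.
True area = apparent / (areal scale) = 190000 / 3.790 ≈ 50100 km².

50100 km²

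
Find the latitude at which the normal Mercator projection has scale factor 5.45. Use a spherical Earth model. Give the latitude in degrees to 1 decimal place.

79.4°

Mercator scale is k = sec φ = 1/cos φ.
1/cos φ = 5.45  ⇒  cos φ = 0.1835  ⇒  φ = arccos(0.1835) ≈ 79.4°.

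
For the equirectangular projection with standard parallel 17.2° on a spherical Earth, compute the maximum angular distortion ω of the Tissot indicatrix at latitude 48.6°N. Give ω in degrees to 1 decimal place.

With standard parallel φ₀ = 17.2°, the equirectangular projection gives x = Rλ cos φ₀, y = Rφ, so h = 1 and k = cos 17.2° / cos φ.
At 48.6°: h = 1.000, k = 1.445; principal scales a = 1.445, b = 1.000.
sin(ω/2) = (a − b)/(a + b) = 0.4445/2.445 = 0.1818, so ω = 2 arcsin(0.1818) ≈ 21.0°.

21.0°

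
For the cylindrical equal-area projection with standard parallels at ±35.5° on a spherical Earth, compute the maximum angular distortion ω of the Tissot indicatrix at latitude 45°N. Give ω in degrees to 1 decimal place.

16.1°

Cylindrical equal-area (φ₀ = 35.5°): h = cos φ / cos 35.5° along meridians, k = cos 35.5° / cos φ along parallels; h·k = 1.
At 45°: h = 0.8686, k = 1.151; principal scales a = 1.151, b = 0.8686.
sin(ω/2) = (a − b)/(a + b) = 0.2828/2.020 = 0.1400, so ω = 2 arcsin(0.1400) ≈ 16.1°.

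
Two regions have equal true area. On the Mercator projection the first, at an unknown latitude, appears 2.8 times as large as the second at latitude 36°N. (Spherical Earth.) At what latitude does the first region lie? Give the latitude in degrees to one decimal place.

61.1°

On Mercator, (apparent₁)/(apparent₂) = sec²φ₁ / sec²φ₂ when true areas are equal.
cos²φ₂ / cos²φ₁ = 2.8  ⇒  cos φ₁ = cos 36° / √2.8 = 0.8090/1.673 = 0.4835.
φ₁ = arccos(0.4835) ≈ 61.1°.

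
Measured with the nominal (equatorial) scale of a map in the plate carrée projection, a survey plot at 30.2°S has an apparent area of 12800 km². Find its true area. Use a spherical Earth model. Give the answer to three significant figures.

11100 km²

In the plate carrée (x = Rλ, y = Rφ), meridians are true-scale (h = 1) and parallels are stretched by k = sec φ.
Areal scale = h·k = 1 × sec φ; at 30.2°, h = 1.000, k = 1.157, so h·k = 1.157.
True area = apparent / (areal scale) = 12800 / 1.157 ≈ 11100 km².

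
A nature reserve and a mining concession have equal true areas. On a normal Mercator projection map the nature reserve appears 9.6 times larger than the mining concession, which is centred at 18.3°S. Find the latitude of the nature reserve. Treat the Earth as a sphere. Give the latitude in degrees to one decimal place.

On Mercator, (apparent₁)/(apparent₂) = sec²φ₁ / sec²φ₂ when true areas are equal.
cos²φ₂ / cos²φ₁ = 9.6  ⇒  cos φ₁ = cos 18.3° / √9.6 = 0.9494/3.098 = 0.3064.
φ₁ = arccos(0.3064) ≈ 72.2°.

72.2°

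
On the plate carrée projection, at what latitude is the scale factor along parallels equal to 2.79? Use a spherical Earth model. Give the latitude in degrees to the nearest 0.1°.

Plate carrée: h = 1, k = sec φ along parallels.
sec φ = 2.79  ⇒  cos φ = 0.3584  ⇒  φ ≈ 69.0°.

69.0°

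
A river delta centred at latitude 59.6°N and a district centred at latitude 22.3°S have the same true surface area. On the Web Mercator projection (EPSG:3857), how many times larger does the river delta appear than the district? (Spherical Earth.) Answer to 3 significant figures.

3.34

On Mercator, area is exaggerated by sec²φ = 1/cos²φ.
At 59.6°: sec²(59.6°) = 1/0.5060² = 3.905.
At 22.3°: sec²(22.3°) = 1/0.9252² = 1.168.
Ratio = 3.905/1.168 = cos²(22.3°)/cos²(59.6°) ≈ 3.34.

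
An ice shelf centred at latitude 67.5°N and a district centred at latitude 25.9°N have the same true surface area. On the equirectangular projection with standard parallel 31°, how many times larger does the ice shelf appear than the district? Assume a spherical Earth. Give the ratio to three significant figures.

With standard parallel φ₀ = 31°, the equirectangular projection gives x = Rλ cos φ₀, y = Rφ, so h = 1 and k = cos 31° / cos φ.
Areal scale at 67.5°: h·k = 1.000 × 2.240 = 2.240.
Areal scale at 25.9°: h·k = 1.000 × 0.9529 = 0.9529.
Ratio = 2.240/0.9529 ≈ 2.35.

2.35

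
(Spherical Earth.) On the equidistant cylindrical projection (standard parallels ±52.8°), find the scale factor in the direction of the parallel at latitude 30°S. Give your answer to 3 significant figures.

0.698

In the equirectangular projection with standard parallel φ₀ = 52.8° (x = Rλ cos φ₀, y = Rφ), meridians are true-scale (h = 1) and the parallel scale is k = cos φ₀ / cos φ.
k = cos 52.8° / cos 30° = 0.6046/0.8660 = 0.6981.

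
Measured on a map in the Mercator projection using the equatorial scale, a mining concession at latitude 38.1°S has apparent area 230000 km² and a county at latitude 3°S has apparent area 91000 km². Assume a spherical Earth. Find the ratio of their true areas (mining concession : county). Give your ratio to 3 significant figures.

On Mercator the areal scale is sec²φ, so true area = apparent × cos²φ.
True area of mining concession: 230000 × cos²(38.1°) = 230000 × 0.6193 = 142400 km².
True area of county: 91000 × cos²(3°) = 91000 × 0.9973 = 90750 km².
Ratio = 142400 / 90750 ≈ 1.57.

1.57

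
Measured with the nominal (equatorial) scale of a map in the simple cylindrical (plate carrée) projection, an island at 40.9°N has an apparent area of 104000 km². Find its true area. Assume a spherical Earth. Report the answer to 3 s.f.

For the equirectangular projection with φ₀ = 0 (plate carrée), h = 1 along meridians and k = sec φ along parallels.
Areal scale = h·k = 1 × sec φ; at 40.9°, h = 1.000, k = 1.323, so h·k = 1.323.
True area = apparent / (areal scale) = 104000 / 1.323 ≈ 78600 km².

78600 km²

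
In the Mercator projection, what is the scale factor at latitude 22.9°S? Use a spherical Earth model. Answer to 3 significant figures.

The Mercator projection is conformal; its linear scale factor is the same in every direction and equals sec φ = 1/cos φ.
k = 1/cos 22.9° = 1/0.9212 = 1.086.

1.09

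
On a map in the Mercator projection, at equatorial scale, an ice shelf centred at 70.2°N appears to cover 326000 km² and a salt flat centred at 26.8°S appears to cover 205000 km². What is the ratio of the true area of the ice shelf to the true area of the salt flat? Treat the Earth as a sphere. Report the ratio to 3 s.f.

Since Mercator area scale is 1/cos²φ, the true area equals the apparent area multiplied by cos²φ.
True area of ice shelf: 326000 × cos²(70.2°) = 326000 × 0.1147 = 37410 km².
True area of salt flat: 205000 × cos²(26.8°) = 205000 × 0.7967 = 163300 km².
Ratio = 37410 / 163300 ≈ 0.229.

0.229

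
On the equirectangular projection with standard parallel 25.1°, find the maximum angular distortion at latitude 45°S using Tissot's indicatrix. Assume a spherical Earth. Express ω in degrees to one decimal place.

14.1°

The equidistant cylindrical projection with φ₀ = 25.1° has h = 1 (meridians true) and k = cos φ₀ / cos φ along parallels.
At 45°: h = 1.000, k = 1.281; principal scales a = 1.281, b = 1.000.
sin(ω/2) = (a − b)/(a + b) = 0.2807/2.281 = 0.1231, so ω = 2 arcsin(0.1231) ≈ 14.1°.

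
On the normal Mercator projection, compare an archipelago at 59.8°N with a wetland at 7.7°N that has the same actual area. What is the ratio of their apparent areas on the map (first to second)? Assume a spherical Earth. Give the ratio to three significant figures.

3.88

Mercator is conformal with k = sec φ, so areal scale = k² = sec²φ.
At 59.8°: sec²(59.8°) = 1/0.5030² = 3.952.
At 7.7°: sec²(7.7°) = 1/0.9910² = 1.018.
Ratio = 3.952/1.018 = cos²(7.7°)/cos²(59.8°) ≈ 3.88.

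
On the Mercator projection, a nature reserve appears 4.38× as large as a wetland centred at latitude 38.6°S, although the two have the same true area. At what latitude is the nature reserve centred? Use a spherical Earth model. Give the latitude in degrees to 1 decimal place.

68.1°

For equal true areas on Mercator, apparent areas scale as sec²φ, so the ratio is cos²φ₂ / cos²φ₁.
cos²φ₂ / cos²φ₁ = 4.38  ⇒  cos φ₁ = cos 38.6° / √4.38 = 0.7815/2.093 = 0.3734.
φ₁ = arccos(0.3734) ≈ 68.1°.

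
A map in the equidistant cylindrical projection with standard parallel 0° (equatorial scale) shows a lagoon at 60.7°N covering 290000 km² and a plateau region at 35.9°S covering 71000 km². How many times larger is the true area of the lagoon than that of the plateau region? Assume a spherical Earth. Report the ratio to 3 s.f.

2.47

On the plate carrée, areal scale = h·k = 1 × sec φ, so true area = apparent × cos φ.
True area of lagoon: 290000 × cos(60.7°) = 290000 × 0.4894 = 141900 km².
True area of plateau region: 71000 × cos(35.9°) = 71000 × 0.8100 = 57510 km².
Ratio = 141900 / 57510 ≈ 2.47.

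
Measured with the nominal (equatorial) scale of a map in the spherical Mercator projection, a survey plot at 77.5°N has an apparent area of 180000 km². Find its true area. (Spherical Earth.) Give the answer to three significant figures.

8430 km²

Mercator is conformal, so the point scale is isotropic: h = k = sec φ = 1/cos φ.
Areal scale = k² = sec²φ = 1/cos²(77.5°) = 1/0.2164² = 21.35.
True area = apparent / (areal scale) = 180000 / 21.35 ≈ 8430 km².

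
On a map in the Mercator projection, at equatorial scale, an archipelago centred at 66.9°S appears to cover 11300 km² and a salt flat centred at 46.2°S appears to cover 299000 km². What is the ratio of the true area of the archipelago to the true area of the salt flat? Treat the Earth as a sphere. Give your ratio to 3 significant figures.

Mercator's areal exaggeration is sec²φ; hence true area = (apparent area) · cos²φ.
True area of archipelago: 11300 × cos²(66.9°) = 11300 × 0.1539 = 1739 km².
True area of salt flat: 299000 × cos²(46.2°) = 299000 × 0.4791 = 143200 km².
Ratio = 1739 / 143200 ≈ 0.0121.

0.0121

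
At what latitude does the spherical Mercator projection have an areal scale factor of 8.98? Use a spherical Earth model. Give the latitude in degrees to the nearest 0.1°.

Mercator areal scale is sec²φ.
sec²φ = 8.98  ⇒  cos²φ = 0.1114  ⇒  cos φ = 0.3337.
φ = arccos(0.3337) ≈ 70.5°.

70.5°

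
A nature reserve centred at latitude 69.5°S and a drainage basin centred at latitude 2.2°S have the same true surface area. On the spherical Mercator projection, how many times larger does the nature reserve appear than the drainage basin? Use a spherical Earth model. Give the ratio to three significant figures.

8.14

On Mercator, area is exaggerated by sec²φ = 1/cos²φ.
At 69.5°: sec²(69.5°) = 1/0.3502² = 8.154.
At 2.2°: sec²(2.2°) = 1/0.9993² = 1.001.
Ratio = 8.154/1.001 = cos²(2.2°)/cos²(69.5°) ≈ 8.14.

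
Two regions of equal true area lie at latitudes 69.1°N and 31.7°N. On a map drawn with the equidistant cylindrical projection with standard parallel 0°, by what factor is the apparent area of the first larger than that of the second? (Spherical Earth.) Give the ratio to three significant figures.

2.38

In the plate carrée (x = Rλ, y = Rφ), meridians are true-scale (h = 1) and parallels are stretched by k = sec φ.
Areal scale at 69.1°: h·k = 1.000 × 2.803 = 2.803.
Areal scale at 31.7°: h·k = 1.000 × 1.175 = 1.175.
Ratio = 2.803/1.175 ≈ 2.38.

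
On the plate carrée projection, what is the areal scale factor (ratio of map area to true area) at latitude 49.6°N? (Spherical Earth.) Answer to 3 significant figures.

1.54

Plate carrée maps x = Rλ, y = Rφ. The meridian scale is h = 1 and the parallel scale is k = 1/cos φ = sec φ.
Areal scale = h·k = 1 × sec φ; at 49.6°, h = 1.000, k = 1.543, so h·k = 1.543.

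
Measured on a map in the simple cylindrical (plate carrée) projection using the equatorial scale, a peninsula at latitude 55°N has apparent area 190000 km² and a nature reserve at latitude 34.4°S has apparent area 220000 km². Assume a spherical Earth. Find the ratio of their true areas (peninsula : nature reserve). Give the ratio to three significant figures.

0.600

Plate carrée has h = 1 and k = sec φ, giving areal scale sec φ; true area = (apparent area) · cos φ.
True area of peninsula: 190000 × cos(55°) = 190000 × 0.5736 = 109000 km².
True area of nature reserve: 220000 × cos(34.4°) = 220000 × 0.8251 = 181500 km².
Ratio = 109000 / 181500 ≈ 0.600.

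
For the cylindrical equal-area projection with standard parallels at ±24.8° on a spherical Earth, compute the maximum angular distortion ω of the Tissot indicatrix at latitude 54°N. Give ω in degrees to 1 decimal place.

48.3°

Cylindrical equal-area (φ₀ = 24.8°): h = cos φ / cos 24.8° along meridians, k = cos 24.8° / cos φ along parallels; h·k = 1.
At 54°: h = 0.6475, k = 1.544; principal scales a = 1.544, b = 0.6475.
sin(ω/2) = (a − b)/(a + b) = 0.8969/2.192 = 0.4092, so ω = 2 arcsin(0.4092) ≈ 48.3°.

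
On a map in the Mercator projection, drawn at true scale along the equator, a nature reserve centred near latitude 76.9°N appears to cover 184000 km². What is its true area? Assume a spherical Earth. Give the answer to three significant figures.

Mercator is conformal, so the point scale is isotropic: h = k = sec φ = 1/cos φ.
Areal scale = k² = sec²φ = 1/cos²(76.9°) = 1/0.2267² = 19.47.
True area = apparent / (areal scale) = 184000 / 19.47 ≈ 9450 km².

9450 km²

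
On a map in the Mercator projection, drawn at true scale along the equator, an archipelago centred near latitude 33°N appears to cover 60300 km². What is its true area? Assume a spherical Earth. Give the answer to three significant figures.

42400 km²

The Mercator projection is conformal; its linear scale factor is the same in every direction and equals sec φ = 1/cos φ.
Areal scale = k² = sec²φ = 1/cos²(33°) = 1/0.8387² = 1.422.
True area = apparent / (areal scale) = 60300 / 1.422 ≈ 42400 km².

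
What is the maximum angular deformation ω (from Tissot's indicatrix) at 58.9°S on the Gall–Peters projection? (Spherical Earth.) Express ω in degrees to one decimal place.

35.4°

Gall–Peters is a cylindrical equal-area projection with standard parallels at ±45°. Cylindrical equal-area (φ₀ = 45°): h = cos φ / cos 45° along meridians, k = cos 45° / cos φ along parallels; h·k = 1.
At 58.9°: h = 0.7305, k = 1.369; principal scales a = 1.369, b = 0.7305.
sin(ω/2) = (a − b)/(a + b) = 0.6385/2.099 = 0.3041, so ω = 2 arcsin(0.3041) ≈ 35.4°.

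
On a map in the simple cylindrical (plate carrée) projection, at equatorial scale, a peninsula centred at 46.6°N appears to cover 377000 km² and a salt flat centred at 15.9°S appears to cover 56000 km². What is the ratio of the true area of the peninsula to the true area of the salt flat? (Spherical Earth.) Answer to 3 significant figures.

4.81

On the plate carrée, areal scale = h·k = 1 × sec φ, so true area = apparent × cos φ.
True area of peninsula: 377000 × cos(46.6°) = 377000 × 0.6871 = 259000 km².
True area of salt flat: 56000 × cos(15.9°) = 56000 × 0.9617 = 53860 km².
Ratio = 259000 / 53860 ≈ 4.81.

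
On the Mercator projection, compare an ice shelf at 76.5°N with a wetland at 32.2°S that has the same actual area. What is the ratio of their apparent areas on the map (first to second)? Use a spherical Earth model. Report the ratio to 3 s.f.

13.1

Mercator areal scale is sec²φ.
At 76.5°: sec²(76.5°) = 1/0.2334² = 18.35.
At 32.2°: sec²(32.2°) = 1/0.8462² = 1.397.
Ratio = 18.35/1.397 = cos²(32.2°)/cos²(76.5°) ≈ 13.1.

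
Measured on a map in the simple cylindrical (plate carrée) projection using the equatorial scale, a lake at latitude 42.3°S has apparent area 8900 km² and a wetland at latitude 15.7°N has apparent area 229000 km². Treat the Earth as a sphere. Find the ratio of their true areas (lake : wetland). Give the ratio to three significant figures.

On the plate carrée, areal scale = h·k = 1 × sec φ, so true area = apparent × cos φ.
True area of lake: 8900 × cos(42.3°) = 8900 × 0.7396 = 6583 km².
True area of wetland: 229000 × cos(15.7°) = 229000 × 0.9627 = 220500 km².
Ratio = 6583 / 220500 ≈ 0.0299.

0.0299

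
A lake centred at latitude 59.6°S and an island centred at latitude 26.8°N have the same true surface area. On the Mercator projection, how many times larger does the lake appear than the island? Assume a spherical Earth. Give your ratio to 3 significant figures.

Mercator is conformal with k = sec φ, so areal scale = k² = sec²φ.
At 59.6°: sec²(59.6°) = 1/0.5060² = 3.905.
At 26.8°: sec²(26.8°) = 1/0.8926² = 1.255.
Ratio = 3.905/1.255 = cos²(26.8°)/cos²(59.6°) ≈ 3.11.

3.11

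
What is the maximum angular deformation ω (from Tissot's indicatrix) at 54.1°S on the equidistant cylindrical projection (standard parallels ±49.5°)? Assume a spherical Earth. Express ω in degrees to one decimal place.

The equidistant cylindrical projection with φ₀ = 49.5° has h = 1 (meridians true) and k = cos φ₀ / cos φ along parallels.
At 54.1°: h = 1.000, k = 1.108; principal scales a = 1.108, b = 1.000.
sin(ω/2) = (a − b)/(a + b) = 0.1076/2.108 = 0.05104, so ω = 2 arcsin(0.05104) ≈ 5.9°.

5.9°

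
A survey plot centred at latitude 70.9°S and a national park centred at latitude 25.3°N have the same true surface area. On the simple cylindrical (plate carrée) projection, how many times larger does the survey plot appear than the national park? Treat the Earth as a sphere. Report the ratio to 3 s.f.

In the plate carrée (x = Rλ, y = Rφ), meridians are true-scale (h = 1) and parallels are stretched by k = sec φ.
Areal scale at 70.9°: h·k = 1.000 × 3.056 = 3.056.
Areal scale at 25.3°: h·k = 1.000 × 1.106 = 1.106.
Ratio = 3.056/1.106 ≈ 2.76.

2.76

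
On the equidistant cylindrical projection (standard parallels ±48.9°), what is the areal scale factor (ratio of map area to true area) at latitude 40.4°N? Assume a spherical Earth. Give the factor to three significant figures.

The equidistant cylindrical projection with φ₀ = 48.9° has h = 1 (meridians true) and k = cos φ₀ / cos φ along parallels.
Areal scale = h·k = 1 × cos φ₀ / cos φ; at 40.4°, h = 1.000, k = 0.8632, so h·k = 0.8632.

0.863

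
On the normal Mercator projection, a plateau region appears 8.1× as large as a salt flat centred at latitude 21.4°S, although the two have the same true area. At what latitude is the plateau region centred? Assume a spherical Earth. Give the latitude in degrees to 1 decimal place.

70.9°

Mercator areal scale is sec²φ, so apparent-area ratio = sec²φ₁ / sec²φ₂ = cos²φ₂ / cos²φ₁.
cos²φ₂ / cos²φ₁ = 8.1  ⇒  cos φ₁ = cos 21.4° / √8.1 = 0.9311/2.846 = 0.3271.
φ₁ = arccos(0.3271) ≈ 70.9°.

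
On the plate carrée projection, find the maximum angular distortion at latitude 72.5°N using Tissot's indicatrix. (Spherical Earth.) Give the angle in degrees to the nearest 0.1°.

65.0°

Plate carrée maps x = Rλ, y = Rφ. The meridian scale is h = 1 and the parallel scale is k = 1/cos φ = sec φ.
At 72.5°: h = 1.000, k = 3.326; principal scales a = 3.326, b = 1.000.
sin(ω/2) = (a − b)/(a + b) = 2.326/4.326 = 0.5376, so ω = 2 arcsin(0.5376) ≈ 65.0°.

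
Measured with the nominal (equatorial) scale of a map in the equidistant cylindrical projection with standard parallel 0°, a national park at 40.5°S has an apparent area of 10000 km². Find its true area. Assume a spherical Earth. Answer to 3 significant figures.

Plate carrée maps x = Rλ, y = Rφ. The meridian scale is h = 1 and the parallel scale is k = 1/cos φ = sec φ.
Areal scale = h·k = 1 × sec φ; at 40.5°, h = 1.000, k = 1.315, so h·k = 1.315.
True area = apparent / (areal scale) = 10000 / 1.315 ≈ 7600 km².

7600 km²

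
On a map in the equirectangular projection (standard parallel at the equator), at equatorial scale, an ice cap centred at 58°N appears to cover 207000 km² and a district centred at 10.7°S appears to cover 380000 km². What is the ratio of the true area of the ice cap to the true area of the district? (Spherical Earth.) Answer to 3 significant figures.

Plate carrée has h = 1 and k = sec φ, giving areal scale sec φ; true area = (apparent area) · cos φ.
True area of ice cap: 207000 × cos(58°) = 207000 × 0.5299 = 109700 km².
True area of district: 380000 × cos(10.7°) = 380000 × 0.9826 = 373400 km².
Ratio = 109700 / 373400 ≈ 0.294.

0.294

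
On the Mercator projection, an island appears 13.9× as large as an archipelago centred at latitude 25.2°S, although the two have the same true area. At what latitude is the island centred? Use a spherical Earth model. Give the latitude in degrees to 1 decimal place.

For equal true areas on Mercator, apparent areas scale as sec²φ, so the ratio is cos²φ₂ / cos²φ₁.
cos²φ₂ / cos²φ₁ = 13.9  ⇒  cos φ₁ = cos 25.2° / √13.9 = 0.9048/3.728 = 0.2427.
φ₁ = arccos(0.2427) ≈ 76.0°.

76.0°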